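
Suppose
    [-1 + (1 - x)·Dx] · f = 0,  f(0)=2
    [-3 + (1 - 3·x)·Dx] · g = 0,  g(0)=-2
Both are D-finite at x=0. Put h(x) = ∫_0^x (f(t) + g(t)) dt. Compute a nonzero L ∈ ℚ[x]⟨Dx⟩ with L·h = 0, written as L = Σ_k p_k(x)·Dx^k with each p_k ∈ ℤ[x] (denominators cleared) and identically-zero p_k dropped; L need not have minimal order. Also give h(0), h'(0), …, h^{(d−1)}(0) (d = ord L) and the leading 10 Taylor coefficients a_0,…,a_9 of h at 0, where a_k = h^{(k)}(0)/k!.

f: a_k = 2, 2, 2, 2, 2, 2, 2, 2, 2, 2, …
g: a_k = -2, -6, -18, -54, -162, -486, -1458, -4374, -13122, -39366, …
h₀=f+g: left-lcm gives L₀, ord ≤ 2.
h=∫₀ˣh₀: take L = L₀·Dx.
L = -6·Dx + (8 - 12·x)·Dx^2 + (-1 + 4·x - 3·x^2)·Dx^3  (order 3).
h: a_k = 0, 0, -2, -16/3, -13, -32, -242/3, -208, -1093/2, -13120/9, …
ICs: h(0) = 0, h′(0) = 0, h′′(0) = -4.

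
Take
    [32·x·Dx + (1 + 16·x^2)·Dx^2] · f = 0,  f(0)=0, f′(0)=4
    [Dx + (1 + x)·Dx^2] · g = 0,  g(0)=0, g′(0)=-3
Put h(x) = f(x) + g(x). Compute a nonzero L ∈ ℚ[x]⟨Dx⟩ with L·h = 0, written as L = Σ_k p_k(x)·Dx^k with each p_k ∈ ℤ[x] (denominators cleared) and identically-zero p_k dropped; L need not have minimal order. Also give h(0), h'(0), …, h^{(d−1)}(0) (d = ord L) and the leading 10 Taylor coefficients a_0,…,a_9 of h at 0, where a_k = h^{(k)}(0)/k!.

f: a_k = 0, 4, 0, -64/3, 0, 1024/5, 0, -16384/7, 0, 262144/9, …
g: a_k = 0, -3, 3/2, -1, 3/4, -3/5, 1/2, -3/7, 3/8, -1/3, …
h₀=f+g: left-lcm gives L₀, ord ≤ 4.
L = (-32 - 96·x + 1536·x^2 + 512·x^3)·Dx + (-34 - 64·x + 1440·x^2 + 3072·x^3 + 1024·x^4)·Dx^2 + (-1 + 31·x + 32·x^2 + 512·x^3 + 768·x^4 + 256·x^5)·Dx^3  (order 3).
h: a_k = 0, 1, 3/2, -67/3, 3/4, 1021/5, 1/2, -2341, 3/8, 262141/9, …
ICs: h(0) = 0, h′(0) = 1, h′′(0) = 3.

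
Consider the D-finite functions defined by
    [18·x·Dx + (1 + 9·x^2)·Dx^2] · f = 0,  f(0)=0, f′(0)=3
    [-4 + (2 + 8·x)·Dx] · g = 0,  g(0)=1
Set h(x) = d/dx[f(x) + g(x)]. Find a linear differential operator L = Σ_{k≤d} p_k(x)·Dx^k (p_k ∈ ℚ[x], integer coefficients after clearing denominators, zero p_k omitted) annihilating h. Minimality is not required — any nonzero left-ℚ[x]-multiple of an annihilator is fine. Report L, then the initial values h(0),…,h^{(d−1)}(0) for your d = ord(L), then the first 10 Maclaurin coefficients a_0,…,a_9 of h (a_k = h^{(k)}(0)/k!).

f: a_k = 0, 3, 0, -9, 0, 243/5, 0, -2187/7, 0, 2187, …
g: a_k = 1, 2, -2, 4, -10, 28, -84, 264, -858, 2860, …
f+g: L₀ = lclm(L_f,L_g), ord ≤ 2+1.
Derive L from L₀ (diff closure).
L = (-36 - 360·x + 972·x^2 + 1944·x^3) + (-30 - 144·x - 18·x^2 + 3888·x^3 + 6804·x^4)·Dx + (-2 + 10·x + 108·x^2 + 306·x^3 + 1134·x^4 + 1944·x^5)·Dx^2  (order 2).
h: a_k = 5, -4, -15, -40, 383, -504, -339, -6864, 45423, -97240, …
ICs: h(0) = 5, h′(0) = -4.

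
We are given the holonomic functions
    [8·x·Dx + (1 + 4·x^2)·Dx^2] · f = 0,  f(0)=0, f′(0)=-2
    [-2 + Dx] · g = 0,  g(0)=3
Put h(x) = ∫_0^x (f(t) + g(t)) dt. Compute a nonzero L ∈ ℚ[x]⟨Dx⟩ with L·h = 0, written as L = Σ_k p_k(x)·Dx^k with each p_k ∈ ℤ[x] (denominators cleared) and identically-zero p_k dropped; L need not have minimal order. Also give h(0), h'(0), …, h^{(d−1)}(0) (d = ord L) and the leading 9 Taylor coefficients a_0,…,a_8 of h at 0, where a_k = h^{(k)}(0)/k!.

f: a_k = 0, -2, 0, 8/3, 0, -32/5, 0, 128/7, 0, …
g: a_k = 3, 6, 6, 4, 2, 4/5, 4/15, 8/105, 2/105, …
L₀ := lclm(L_f,L_g); ord L₀ ≤ 2+1.
h=∫₀ˣh₀: take L = L₀·Dx.
L = (8 - 32·x - 32·x^2)·Dx^2 + (-6 + 12·x + 8·x^2 - 16·x^3)·Dx^3 + (1 + 2·x + 4·x^2 + 8·x^3)·Dx^4  (order 4).
h: a_k = 0, 3, 2, 2, 5/3, 2/5, -14/15, 4/105, 241/105, …
ICs: h(0) = 0, h′(0) = 3, h′′(0) = 4, h′′′(0) = 12.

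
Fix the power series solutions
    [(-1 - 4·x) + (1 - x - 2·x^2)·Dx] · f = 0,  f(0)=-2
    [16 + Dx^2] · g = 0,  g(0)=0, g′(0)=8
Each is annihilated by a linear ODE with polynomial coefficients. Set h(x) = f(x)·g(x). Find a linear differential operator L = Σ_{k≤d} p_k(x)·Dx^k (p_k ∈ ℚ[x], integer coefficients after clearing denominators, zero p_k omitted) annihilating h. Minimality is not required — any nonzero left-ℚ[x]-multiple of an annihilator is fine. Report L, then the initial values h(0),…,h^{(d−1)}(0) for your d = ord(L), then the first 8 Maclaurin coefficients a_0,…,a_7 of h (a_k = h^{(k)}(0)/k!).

f: a_k = -2, -2, -6, -10, -22, -42, -86, -170, …
g: a_k = 0, 8, 0, -64/3, 0, 256/15, 0, -2048/315, …
L₀ := L_f ⊗_s L_g (sym. prod.), ord ≤ 2.
L = (-12 + 16·x + 32·x^2) + (2 + 8·x)·Dx + (-1 + x + 2·x^2)·Dx^2  (order 2).
h: a_k = 0, -16, -16, -16/3, -112/3, -1232/15, -784/5, -19408/63, …
ICs: h(0) = 0, h′(0) = -16.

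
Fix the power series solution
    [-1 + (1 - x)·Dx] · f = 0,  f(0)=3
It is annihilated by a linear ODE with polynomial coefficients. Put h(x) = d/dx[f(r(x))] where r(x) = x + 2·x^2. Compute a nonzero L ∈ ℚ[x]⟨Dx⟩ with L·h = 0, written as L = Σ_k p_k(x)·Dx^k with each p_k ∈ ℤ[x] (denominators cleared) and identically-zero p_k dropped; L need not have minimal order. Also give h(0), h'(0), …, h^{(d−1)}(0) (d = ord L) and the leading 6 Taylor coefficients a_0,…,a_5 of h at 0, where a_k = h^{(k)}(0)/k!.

L = (6 + 12·x + 24·x^2) + (-1 - 3·x + 6·x^2 + 8·x^3)·Dx  (order 1).
h: a_k = 3, 18, 45, 132, 315, 774, …
ICs: h(0) = 3.

f: a_k = 3, 3, 3, 3, 3, 3, …
f∘r: x↦r, Dx↦Dx/r' in L_f ⇒ L₀.
h=h₀': d/dx-closure on L₀ ⇒ L.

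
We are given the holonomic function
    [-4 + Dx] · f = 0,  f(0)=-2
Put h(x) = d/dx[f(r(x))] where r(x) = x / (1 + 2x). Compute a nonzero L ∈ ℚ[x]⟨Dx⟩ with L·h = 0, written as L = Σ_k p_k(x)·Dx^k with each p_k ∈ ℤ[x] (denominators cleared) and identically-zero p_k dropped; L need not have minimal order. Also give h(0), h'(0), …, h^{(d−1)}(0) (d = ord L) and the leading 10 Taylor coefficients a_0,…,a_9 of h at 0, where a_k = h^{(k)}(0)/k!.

f: a_k = -2, -8, -16, -64/3, -64/3, -256/15, -512/45, -2048/315, -1024/315, -4096/2835, …
f∘r: x↦r, Dx↦Dx/r' in L_f ⇒ L₀.
Derive L from L₀ (diff closure).
L = -8·x + (-1 - 4·x - 4·x^2)·Dx  (order 1).
h: a_k = -8, 0, 32, -256/3, 128, -1024/15, -2560/9, 131072/105, -145408/45, 18415616/2835, …
ICs: h(0) = -8.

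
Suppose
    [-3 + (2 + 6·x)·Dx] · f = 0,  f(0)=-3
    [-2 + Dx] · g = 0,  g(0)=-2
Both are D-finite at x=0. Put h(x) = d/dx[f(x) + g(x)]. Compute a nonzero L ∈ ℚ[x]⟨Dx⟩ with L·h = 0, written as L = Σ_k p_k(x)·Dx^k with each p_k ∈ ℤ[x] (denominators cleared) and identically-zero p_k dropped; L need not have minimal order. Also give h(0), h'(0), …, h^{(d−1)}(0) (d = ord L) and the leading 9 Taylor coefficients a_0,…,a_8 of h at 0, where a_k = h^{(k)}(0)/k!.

L = (-78 - 72·x) + (11 - 96·x - 144·x^2)·Dx + (14 + 66·x + 72·x^2)·Dx^2  (order 2).
h: a_k = -17/2, -5/4, -371/16, 3133/96, -78593/768, 2058523/7680, -68234363/92160, 2659731133/1290240, -119694323513/20643840, …
ICs: h(0) = -17/2, h′(0) = -5/4.

f: a_k = -3, -9/2, 27/8, -81/16, 1215/128, -5103/256, 45927/1024, -216513/2048, 8444007/32768, …
g: a_k = -2, -4, -4, -8/3, -4/3, -8/15, -8/45, -16/315, -4/315, …
Sum ⇒ L₀ = lclm(L_f,L_g) in ℚ(x)⟨Dx⟩.
h₀' ⇒ L via d/dx closure of L₀.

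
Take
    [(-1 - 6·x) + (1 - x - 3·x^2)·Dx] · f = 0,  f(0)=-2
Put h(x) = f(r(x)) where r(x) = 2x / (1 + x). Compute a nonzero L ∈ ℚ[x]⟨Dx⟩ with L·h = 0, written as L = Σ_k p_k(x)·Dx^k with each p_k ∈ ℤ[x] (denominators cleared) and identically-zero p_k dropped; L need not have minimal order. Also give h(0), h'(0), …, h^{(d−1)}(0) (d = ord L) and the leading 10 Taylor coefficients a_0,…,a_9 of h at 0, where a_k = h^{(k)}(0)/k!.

f: a_k = -2, -2, -8, -14, -38, -80, -194, -434, -1016, -2318, …
L₀ from L_f via x↦r, Dx↦r'^{-1}Dx.
L = (2 + 26·x) + (-1 - x + 13·x^2 + 13·x^3)·Dx  (order 1).
h: a_k = -2, -4, -28, -52, -364, -676, -4732, -8788, -61516, -114244, …
ICs: h(0) = -2.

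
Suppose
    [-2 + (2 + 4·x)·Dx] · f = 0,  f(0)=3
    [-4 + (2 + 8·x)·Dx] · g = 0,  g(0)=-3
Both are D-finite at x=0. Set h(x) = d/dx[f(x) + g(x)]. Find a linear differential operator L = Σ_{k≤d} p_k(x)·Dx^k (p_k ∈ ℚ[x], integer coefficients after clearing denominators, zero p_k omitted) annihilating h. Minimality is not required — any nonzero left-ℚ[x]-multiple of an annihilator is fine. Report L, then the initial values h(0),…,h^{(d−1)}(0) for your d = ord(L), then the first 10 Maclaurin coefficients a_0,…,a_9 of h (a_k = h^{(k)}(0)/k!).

f: a_k = 3, 3, -3/2, 3/2, -15/8, 21/8, -63/16, 99/16, -1287/128, 2145/128, …
g: a_k = -3, -6, 6, -12, 30, -84, 252, -792, 2574, -8580, …
L₀ := lclm(L_f,L_g); ord L₀ ≤ 1+1.
h₀' ⇒ L via d/dx closure of L₀.
L = -6 + (-9 - 24·x)·Dx + (-1 - 6·x - 8·x^2)·Dx^2  (order 2).
h: a_k = -3, 9, -63/2, 225/2, -3255/8, 11907/8, -88011/16, 328185/16, -9864855/128, 37303695/128, …
ICs: h(0) = -3, h′(0) = 9.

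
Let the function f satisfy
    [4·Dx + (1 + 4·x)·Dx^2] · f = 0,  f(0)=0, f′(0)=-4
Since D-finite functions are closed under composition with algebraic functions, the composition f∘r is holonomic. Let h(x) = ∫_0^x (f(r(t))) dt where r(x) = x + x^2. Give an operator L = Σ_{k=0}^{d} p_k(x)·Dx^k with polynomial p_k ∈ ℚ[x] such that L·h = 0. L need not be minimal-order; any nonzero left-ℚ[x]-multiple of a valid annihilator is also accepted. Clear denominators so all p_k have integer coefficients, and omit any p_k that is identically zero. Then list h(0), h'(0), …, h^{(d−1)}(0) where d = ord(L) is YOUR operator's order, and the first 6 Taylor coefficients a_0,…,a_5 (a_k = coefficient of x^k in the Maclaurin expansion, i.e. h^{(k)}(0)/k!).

L = 2·Dx^2 + (1 + 2·x)·Dx^3  (order 3).
h: a_k = 0, 0, -2, 4/3, -4/3, 8/5, …
ICs: h(0) = 0, h′(0) = 0, h′′(0) = -4.

f: a_k = 0, -4, 8, -64/3, 64, -1024/5, …
Change of var in L_f (x↦r) gives L₀.
h=∫₀ˣh₀: take L = L₀·Dx.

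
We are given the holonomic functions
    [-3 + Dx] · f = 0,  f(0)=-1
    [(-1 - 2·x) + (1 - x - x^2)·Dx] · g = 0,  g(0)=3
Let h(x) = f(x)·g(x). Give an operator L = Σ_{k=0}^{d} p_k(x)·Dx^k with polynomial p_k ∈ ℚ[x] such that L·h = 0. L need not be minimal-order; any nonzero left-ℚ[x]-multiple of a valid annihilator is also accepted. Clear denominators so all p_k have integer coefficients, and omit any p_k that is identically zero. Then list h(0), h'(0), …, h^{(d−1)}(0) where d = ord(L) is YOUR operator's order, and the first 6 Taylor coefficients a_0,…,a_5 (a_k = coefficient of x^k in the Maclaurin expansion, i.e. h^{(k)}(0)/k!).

f: a_k = -1, -3, -9/2, -9/2, -27/8, -81/40, …
g: a_k = 3, 3, 6, 9, 15, 24, …
h₀=f·g: eliminate ⇒ L₀, order ≤ 1·1.
L = (4 - x - 3·x^2) + (-1 + x + x^2)·Dx  (order 1).
h: a_k = -3, -12, -57/2, -54, -741/8, -1527/10, …
ICs: h(0) = -3.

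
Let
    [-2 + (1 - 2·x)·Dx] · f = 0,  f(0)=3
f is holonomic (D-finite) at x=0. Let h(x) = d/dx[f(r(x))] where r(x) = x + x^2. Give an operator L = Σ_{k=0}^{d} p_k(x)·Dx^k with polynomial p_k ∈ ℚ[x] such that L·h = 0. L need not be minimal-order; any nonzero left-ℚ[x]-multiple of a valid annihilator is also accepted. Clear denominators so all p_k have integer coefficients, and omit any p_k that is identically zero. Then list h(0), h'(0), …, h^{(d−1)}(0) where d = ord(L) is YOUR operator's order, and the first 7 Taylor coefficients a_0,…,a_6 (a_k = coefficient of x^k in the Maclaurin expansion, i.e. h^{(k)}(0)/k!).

f: a_k = 3, 6, 12, 24, 48, 96, 192, …
L₀ from L_f via x↦r, Dx↦r'^{-1}Dx.
Differentiate: ansatz ord ≤ ord L₀ ⇒ L.
L = (6 + 12·x + 12·x^2) + (-1 + 6·x^2 + 4·x^3)·Dx  (order 1).
h: a_k = 6, 36, 144, 528, 1800, 5904, 18816, …
ICs: h(0) = 6.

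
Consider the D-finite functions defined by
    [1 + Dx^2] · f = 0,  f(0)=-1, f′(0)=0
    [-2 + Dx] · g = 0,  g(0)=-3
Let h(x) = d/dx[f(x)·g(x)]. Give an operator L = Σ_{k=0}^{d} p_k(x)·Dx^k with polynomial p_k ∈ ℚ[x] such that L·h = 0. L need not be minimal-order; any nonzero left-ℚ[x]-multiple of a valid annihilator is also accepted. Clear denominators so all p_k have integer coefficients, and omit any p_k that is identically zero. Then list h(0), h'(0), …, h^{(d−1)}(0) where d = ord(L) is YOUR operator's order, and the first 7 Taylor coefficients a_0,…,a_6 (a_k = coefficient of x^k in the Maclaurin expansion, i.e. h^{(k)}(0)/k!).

L = 5 - 4·Dx + Dx^2  (order 2).
h: a_k = 6, 9, 3, -7/2, -19/4, -117/40, -139/120, …
ICs: h(0) = 6, h′(0) = 9.

f: a_k = -1, 0, 1/2, 0, -1/24, 0, 1/720, …
g: a_k = -3, -6, -6, -4, -2, -4/5, -4/15, …
L₀ := L_f ⊗_s L_g (sym. prod.), ord ≤ 2.
h₀' ⇒ L via d/dx closure of L₀.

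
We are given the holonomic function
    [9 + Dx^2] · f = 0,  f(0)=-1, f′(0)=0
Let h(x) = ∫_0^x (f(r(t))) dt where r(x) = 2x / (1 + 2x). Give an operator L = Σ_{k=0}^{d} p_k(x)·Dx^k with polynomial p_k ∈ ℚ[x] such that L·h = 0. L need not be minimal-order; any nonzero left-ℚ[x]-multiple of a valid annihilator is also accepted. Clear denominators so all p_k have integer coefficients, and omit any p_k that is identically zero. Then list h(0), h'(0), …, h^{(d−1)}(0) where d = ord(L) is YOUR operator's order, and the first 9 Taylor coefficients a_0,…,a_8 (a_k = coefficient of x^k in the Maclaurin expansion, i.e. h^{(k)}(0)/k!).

L = 36·Dx + (4 + 24·x + 48·x^2 + 32·x^3)·Dx^2 + (1 + 8·x + 24·x^2 + 32·x^3 + 16·x^4)·Dx^3  (order 3).
h: a_k = 0, -1, 0, 6, -18, 162/5, -24, -468/5, 2754/5, …
ICs: h(0) = 0, h′(0) = -1, h′′(0) = 0.

f: a_k = -1, 0, 9/2, 0, -27/8, 0, 81/80, 0, -729/4480, …
f∘r: x↦r, Dx↦Dx/r' in L_f ⇒ L₀.
Integrate: L := L₀·Dx.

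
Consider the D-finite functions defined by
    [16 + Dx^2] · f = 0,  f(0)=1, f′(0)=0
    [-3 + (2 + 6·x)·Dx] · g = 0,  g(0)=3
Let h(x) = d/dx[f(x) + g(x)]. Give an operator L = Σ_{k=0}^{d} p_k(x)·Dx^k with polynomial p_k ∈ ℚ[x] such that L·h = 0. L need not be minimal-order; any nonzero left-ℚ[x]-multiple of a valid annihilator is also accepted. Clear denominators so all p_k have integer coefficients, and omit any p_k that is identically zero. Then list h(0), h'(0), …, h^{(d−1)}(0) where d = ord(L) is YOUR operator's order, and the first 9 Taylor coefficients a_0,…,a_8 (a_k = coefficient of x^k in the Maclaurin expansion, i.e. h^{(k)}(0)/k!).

f: a_k = 1, 0, -8, 0, 32/3, 0, -256/45, 0, 512/315, …
g: a_k = 3, 9/2, -27/8, 81/16, -1215/128, 5103/256, -45927/1024, 216513/2048, -8444007/32768, …
f+g: L₀ = lclm(L_f,L_g), ord ≤ 2+1.
Derive L from L₀ (diff closure).
L = (-9552 - 18432·x - 27648·x^2) + (-2912 - 21024·x - 55296·x^2 - 55296·x^3)·Dx + (-597 - 1152·x - 1728·x^2)·Dx^2 + (-182 - 1314·x - 3456·x^2 - 3456·x^3)·Dx^3  (order 3).
h: a_k = 9/2, -91/4, 243/16, 451/96, 25515/256, -2328859/7680, 1515591/2048, -2643084989/1290240, 379980315/65536, …
ICs: h(0) = 9/2, h′(0) = -91/4, h′′(0) = 243/8.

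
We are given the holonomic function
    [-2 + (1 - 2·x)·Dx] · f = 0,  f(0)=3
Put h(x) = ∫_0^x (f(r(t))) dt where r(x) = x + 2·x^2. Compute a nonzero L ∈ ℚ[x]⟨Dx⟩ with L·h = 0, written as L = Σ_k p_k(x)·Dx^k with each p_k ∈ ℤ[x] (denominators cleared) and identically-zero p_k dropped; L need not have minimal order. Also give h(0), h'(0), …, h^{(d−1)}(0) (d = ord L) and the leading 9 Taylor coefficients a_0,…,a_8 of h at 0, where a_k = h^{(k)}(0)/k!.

f: a_k = 3, 6, 12, 24, 48, 96, 192, 384, 768, …
Change of var in L_f (x↦r) gives L₀.
h=∫₀ˣh₀: take L = L₀·Dx.
L = (2 + 8·x)·Dx + (-1 + 2·x + 4·x^2)·Dx^2  (order 2).
h: a_k = 0, 3, 3, 8, 18, 48, 128, 2496/7, 1008, …
ICs: h(0) = 0, h′(0) = 3.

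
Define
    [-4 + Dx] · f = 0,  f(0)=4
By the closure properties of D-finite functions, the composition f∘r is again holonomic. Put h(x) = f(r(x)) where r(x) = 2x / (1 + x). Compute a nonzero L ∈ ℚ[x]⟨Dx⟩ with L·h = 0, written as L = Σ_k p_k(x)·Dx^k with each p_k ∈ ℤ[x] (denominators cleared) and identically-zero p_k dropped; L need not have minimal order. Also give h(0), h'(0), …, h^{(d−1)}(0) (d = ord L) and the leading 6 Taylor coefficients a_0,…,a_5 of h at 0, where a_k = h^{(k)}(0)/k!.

L = -8 + (1 + 2·x + x^2)·Dx  (order 1).
h: a_k = 4, 32, 96, 352/3, 32/3, -352/5, …
ICs: h(0) = 4.

f: a_k = 4, 16, 32, 128/3, 128/3, 512/15, …
h₀=f(r): pull back L_f along r ⇒ L₀.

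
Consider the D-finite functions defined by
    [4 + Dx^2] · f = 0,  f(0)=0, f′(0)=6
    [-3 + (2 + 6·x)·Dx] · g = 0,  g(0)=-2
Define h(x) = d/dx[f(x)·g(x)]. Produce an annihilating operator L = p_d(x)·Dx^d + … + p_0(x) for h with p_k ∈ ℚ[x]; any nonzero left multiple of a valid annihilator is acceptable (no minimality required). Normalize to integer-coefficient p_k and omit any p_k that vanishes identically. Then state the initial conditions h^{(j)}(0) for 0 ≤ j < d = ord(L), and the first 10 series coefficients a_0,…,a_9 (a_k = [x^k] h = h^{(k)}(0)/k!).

f: a_k = 0, 6, 0, -4, 0, 4/5, 0, -8/105, 0, 4/945, …
g: a_k = -2, -3, 9/4, -27/8, 405/64, -1701/128, 15309/512, -72171/1024, 2814669/16384, -14073345/32768, …
h₀=f·g: eliminate ⇒ L₀, order ≤ 2·1.
Derive L from L₀ (diff closure).
L = (1453 + 11712·x + 26784·x^2 + 27648·x^3 + 20736·x^4) + (132 - 756·x - 5184·x^2 - 5184·x^3)·Dx + (172 + 1416·x + 4428·x^2 + 6912·x^3 + 5184·x^4)·Dx^2  (order 2).
h: a_k = -12, -36, 129/2, -33, 4379/32, -65889/160, 838883/768, -6669683/2240, 1418299339/172032, -1699707079/73728, …
ICs: h(0) = -12, h′(0) = -36.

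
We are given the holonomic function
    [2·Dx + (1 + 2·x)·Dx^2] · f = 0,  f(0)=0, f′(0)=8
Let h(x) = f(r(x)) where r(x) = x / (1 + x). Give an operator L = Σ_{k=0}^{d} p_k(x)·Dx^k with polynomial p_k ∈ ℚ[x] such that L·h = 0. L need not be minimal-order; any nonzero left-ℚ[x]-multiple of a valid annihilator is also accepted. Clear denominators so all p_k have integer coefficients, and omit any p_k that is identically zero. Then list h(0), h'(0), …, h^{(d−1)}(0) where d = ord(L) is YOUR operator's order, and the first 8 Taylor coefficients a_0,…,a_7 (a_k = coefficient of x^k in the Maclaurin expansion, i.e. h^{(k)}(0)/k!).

L = (4 + 6·x)·Dx + (1 + 4·x + 3·x^2)·Dx^2  (order 2).
h: a_k = 0, 8, -16, 104/3, -80, 968/5, -1456/3, 8744/7, …
ICs: h(0) = 0, h′(0) = 8.

f: a_k = 0, 8, -8, 32/3, -16, 128/5, -128/3, 512/7, …
Change of var in L_f (x↦r) gives L₀.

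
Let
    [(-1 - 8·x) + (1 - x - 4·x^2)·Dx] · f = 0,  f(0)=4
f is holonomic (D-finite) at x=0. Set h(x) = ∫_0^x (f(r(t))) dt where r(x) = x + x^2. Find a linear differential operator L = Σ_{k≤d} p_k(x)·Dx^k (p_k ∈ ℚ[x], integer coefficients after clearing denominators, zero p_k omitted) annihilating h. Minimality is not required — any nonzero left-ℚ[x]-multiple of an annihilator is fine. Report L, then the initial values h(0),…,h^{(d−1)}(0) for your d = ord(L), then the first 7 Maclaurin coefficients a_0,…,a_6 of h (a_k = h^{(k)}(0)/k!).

L = (1 + 10·x + 24·x^2 + 16·x^3)·Dx + (-1 + x + 5·x^2 + 8·x^3 + 4·x^4)·Dx^2  (order 2).
h: a_k = 0, 4, 2, 8, 19, 244/5, 416/3, …
ICs: h(0) = 0, h′(0) = 4.

f: a_k = 4, 4, 20, 36, 116, 260, 724, …
L₀ from L_f via x↦r, Dx↦r'^{-1}Dx.
h=∫₀ˣh₀: take L = L₀·Dx.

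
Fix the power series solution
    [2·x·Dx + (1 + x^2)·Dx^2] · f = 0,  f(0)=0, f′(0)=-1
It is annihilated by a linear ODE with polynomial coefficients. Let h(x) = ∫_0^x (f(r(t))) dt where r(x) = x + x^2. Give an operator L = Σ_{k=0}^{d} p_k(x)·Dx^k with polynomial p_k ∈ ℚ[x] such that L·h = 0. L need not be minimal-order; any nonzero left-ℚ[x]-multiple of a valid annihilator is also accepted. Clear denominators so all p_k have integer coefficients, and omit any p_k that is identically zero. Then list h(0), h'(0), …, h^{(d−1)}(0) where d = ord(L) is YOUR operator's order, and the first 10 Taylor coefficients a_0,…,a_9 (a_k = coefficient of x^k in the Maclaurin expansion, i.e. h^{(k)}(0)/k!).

L = (-2 + 2·x + 8·x^2 + 12·x^3 + 6·x^4)·Dx^2 + (1 + 2·x + x^2 + 4·x^3 + 5·x^4 + 2·x^5)·Dx^3  (order 3).
h: a_k = 0, 0, -1/2, -1/3, 1/12, 1/5, 2/15, -2/21, -13/56, -1/9, …
ICs: h(0) = 0, h′(0) = 0, h′′(0) = -1.

f: a_k = 0, -1, 0, 1/3, 0, -1/5, 0, 1/7, 0, -1/9, …
Substitute x→r, Dx→(1/r')Dx; clear ⇒ L₀.
h=∫h₀ ⇒ L = L₀·Dx.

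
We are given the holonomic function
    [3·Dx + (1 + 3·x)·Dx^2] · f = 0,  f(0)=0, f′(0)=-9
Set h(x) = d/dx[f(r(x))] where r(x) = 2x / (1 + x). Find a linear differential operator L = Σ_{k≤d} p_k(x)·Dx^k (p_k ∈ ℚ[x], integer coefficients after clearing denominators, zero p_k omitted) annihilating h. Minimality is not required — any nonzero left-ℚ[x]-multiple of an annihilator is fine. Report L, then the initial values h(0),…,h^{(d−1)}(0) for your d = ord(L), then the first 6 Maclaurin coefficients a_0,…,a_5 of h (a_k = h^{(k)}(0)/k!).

L = (8 + 14·x) + (1 + 8·x + 7·x^2)·Dx  (order 1).
h: a_k = -18, 144, -1026, 7200, -50418, 352944, …
ICs: h(0) = -18.

f: a_k = 0, -9, 27/2, -27, 243/4, -729/5, …
f∘r: x↦r, Dx↦Dx/r' in L_f ⇒ L₀.
Differentiate: ansatz ord ≤ ord L₀ ⇒ L.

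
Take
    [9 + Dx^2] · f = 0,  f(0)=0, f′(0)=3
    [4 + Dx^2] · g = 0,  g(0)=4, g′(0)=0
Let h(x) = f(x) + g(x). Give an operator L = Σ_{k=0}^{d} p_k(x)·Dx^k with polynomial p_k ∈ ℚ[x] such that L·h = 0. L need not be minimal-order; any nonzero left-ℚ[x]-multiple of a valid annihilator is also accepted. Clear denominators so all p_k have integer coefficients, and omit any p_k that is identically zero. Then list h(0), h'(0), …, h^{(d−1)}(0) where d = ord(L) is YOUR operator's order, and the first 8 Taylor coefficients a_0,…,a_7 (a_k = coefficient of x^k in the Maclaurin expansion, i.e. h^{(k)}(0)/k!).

L = 36 + 13·Dx^2 + Dx^4  (order 4).
h: a_k = 4, 3, -8, -9/2, 8/3, 81/40, -16/45, -243/560, …
ICs: h(0) = 4, h′(0) = 3, h′′(0) = -16, h′′′(0) = -27.

f: a_k = 0, 3, 0, -9/2, 0, 81/40, 0, -243/560, …
g: a_k = 4, 0, -8, 0, 8/3, 0, -16/45, 0, …
f+g: L₀ = lclm(L_f,L_g), ord ≤ 2+2.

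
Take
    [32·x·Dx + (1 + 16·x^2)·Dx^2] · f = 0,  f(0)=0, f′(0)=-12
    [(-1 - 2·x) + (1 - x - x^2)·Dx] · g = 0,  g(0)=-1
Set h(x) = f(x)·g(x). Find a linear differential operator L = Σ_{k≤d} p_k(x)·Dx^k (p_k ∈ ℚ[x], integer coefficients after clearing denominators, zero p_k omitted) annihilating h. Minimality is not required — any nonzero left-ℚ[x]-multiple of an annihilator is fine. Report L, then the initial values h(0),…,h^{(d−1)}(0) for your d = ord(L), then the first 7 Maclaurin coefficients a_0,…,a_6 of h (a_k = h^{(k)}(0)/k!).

L = (2 + 32·x + 96·x^2) + (2 - 28·x + 64·x^2 + 96·x^3)·Dx + (-1 + x - 15·x^2 + 16·x^3 + 16·x^4)·Dx^2  (order 2).
h: a_k = 0, 12, 12, -40, -28, 2732/5, 2592/5, …
ICs: h(0) = 0, h′(0) = 12.

f: a_k = 0, -12, 0, 64, 0, -3072/5, 0, …
g: a_k = -1, -1, -2, -3, -5, -8, -13, …
h₀=f·g: eliminate ⇒ L₀, order ≤ 2·1.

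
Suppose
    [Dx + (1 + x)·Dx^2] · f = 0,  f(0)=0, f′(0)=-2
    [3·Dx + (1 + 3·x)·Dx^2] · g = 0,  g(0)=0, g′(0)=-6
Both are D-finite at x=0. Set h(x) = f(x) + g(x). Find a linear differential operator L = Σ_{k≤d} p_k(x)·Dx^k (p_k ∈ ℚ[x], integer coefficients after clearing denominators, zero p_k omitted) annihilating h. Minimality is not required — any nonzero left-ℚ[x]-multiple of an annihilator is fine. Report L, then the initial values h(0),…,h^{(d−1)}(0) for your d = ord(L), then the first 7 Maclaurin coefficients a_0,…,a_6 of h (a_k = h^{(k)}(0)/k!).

f: a_k = 0, -2, 1, -2/3, 1/2, -2/5, 1/3, …
g: a_k = 0, -6, 9, -18, 81/2, -486/5, 243, …
f+g: L₀ = lclm(L_f,L_g), ord ≤ 2+2.
L = 6·Dx + (8 + 12·x)·Dx^2 + (1 + 4·x + 3·x^2)·Dx^3  (order 3).
h: a_k = 0, -8, 10, -56/3, 41, -488/5, 730/3, …
ICs: h(0) = 0, h′(0) = -8, h′′(0) = 20.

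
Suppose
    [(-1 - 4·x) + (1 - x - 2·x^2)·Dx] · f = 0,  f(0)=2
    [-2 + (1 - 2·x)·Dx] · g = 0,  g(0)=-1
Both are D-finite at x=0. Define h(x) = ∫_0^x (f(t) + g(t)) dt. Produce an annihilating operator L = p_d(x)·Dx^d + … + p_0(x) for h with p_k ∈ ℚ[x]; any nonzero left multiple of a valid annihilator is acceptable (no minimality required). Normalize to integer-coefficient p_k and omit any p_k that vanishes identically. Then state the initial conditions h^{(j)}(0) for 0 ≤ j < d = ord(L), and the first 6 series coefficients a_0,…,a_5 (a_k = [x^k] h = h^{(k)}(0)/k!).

L = -4·Dx + (-2 - 8·x)·Dx^2 + (1 - x - 2·x^2)·Dx^3  (order 3).
h: a_k = 0, 1, 0, 2/3, 1/2, 6/5, …
ICs: h(0) = 0, h′(0) = 1, h′′(0) = 0.

f: a_k = 2, 2, 6, 10, 22, 42, …
g: a_k = -1, -2, -4, -8, -16, -32, …
L₀ := lclm(L_f,L_g); ord L₀ ≤ 1+1.
Integrate: L := L₀·Dx.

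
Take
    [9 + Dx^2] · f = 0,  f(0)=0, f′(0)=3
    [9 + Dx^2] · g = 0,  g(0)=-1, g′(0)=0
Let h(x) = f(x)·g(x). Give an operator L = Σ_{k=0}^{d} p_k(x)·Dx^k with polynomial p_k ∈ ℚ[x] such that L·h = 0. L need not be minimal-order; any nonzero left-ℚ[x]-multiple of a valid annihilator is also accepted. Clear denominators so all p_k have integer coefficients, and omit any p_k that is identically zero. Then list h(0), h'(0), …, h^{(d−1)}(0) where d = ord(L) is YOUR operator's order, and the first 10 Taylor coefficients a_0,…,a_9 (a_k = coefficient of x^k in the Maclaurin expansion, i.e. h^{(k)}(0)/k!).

f: a_k = 0, 3, 0, -9/2, 0, 81/40, 0, -243/560, 0, 243/4480, …
g: a_k = -1, 0, 9/2, 0, -27/8, 0, 81/80, 0, -729/4480, 0, …
Sym-product of L_f,L_g gives L₀ (≤ ord 4).
L = 36·Dx + Dx^3  (order 3).
h: a_k = 0, -3, 0, 18, 0, -162/5, 0, 972/35, 0, -486/35, …
ICs: h(0) = 0, h′(0) = -3, h′′(0) = 0.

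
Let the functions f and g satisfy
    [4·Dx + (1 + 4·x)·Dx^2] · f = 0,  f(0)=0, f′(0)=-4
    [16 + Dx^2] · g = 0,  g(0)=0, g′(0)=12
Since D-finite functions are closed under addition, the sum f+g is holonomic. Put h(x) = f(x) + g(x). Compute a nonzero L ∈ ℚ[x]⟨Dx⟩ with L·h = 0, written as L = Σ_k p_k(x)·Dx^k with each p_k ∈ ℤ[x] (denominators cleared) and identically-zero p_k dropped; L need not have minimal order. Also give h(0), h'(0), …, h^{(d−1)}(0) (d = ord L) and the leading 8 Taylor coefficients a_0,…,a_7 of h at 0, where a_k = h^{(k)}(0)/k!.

L = (448 + 512·x + 1024·x^2)·Dx + (48 + 320·x + 768·x^2 + 1024·x^3)·Dx^2 + (28 + 32·x + 64·x^2)·Dx^3 + (3 + 20·x + 48·x^2 + 64·x^3)·Dx^4  (order 4).
h: a_k = 0, 8, 8, -160/3, 64, -896/5, 2048/3, -246784/105, …
ICs: h(0) = 0, h′(0) = 8, h′′(0) = 16, h′′′(0) = -320.

f: a_k = 0, -4, 8, -64/3, 64, -1024/5, 2048/3, -16384/7, …
g: a_k = 0, 12, 0, -32, 0, 128/5, 0, -1024/105, …
L₀ := lclm(L_f,L_g); ord L₀ ≤ 2+2.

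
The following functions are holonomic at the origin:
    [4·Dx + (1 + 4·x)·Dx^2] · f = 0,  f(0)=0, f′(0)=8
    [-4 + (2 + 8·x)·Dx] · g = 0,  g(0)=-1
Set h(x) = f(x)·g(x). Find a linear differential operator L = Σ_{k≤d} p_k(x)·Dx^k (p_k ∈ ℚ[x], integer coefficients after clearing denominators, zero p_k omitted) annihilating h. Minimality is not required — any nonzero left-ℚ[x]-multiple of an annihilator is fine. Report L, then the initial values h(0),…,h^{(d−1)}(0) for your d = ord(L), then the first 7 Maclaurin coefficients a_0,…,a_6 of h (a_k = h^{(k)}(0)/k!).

L = 4 + (1 + 8·x + 16·x^2)·Dx^2  (order 2).
h: a_k = 0, -8, 0, 16/3, -64/3, 1136/15, -3968/15, …
ICs: h(0) = 0, h′(0) = -8.

f: a_k = 0, 8, -16, 128/3, -128, 2048/5, -4096/3, …
g: a_k = -1, -2, 2, -4, 10, -28, 84, …
h₀=f·g: eliminate ⇒ L₀, order ≤ 2·1.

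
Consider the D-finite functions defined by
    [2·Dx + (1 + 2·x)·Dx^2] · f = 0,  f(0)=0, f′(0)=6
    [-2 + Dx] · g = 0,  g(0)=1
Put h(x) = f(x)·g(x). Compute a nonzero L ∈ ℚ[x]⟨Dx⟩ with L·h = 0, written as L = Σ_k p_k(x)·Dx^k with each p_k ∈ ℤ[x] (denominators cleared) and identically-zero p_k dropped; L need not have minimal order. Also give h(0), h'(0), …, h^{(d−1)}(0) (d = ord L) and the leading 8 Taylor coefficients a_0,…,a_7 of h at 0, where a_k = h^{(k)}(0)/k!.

L = 8·x + (-2 - 8·x)·Dx + (1 + 2·x)·Dx^2  (order 2).
h: a_k = 0, 6, 6, 8, 0, 36/5, -28/3, 368/21, …
ICs: h(0) = 0, h′(0) = 6.

f: a_k = 0, 6, -6, 8, -12, 96/5, -32, 384/7, …
g: a_k = 1, 2, 2, 4/3, 2/3, 4/15, 4/45, 8/315, …
L₀ := L_f ⊗_s L_g (sym. prod.), ord ≤ 2.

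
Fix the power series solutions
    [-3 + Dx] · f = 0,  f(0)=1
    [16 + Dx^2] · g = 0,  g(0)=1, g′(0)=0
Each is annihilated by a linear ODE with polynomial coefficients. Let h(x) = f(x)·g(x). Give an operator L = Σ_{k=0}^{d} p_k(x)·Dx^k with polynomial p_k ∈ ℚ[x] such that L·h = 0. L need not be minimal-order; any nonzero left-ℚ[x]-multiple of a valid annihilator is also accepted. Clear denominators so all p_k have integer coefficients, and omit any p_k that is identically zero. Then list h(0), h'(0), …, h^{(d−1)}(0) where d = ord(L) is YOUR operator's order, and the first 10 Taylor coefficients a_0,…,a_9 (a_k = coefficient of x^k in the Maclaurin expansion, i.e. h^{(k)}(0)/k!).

f: a_k = 1, 3, 9/2, 9/2, 27/8, 81/40, 81/80, 243/560, 729/4480, 243/4480, …
g: a_k = 1, 0, -8, 0, 32/3, 0, -256/45, 0, 512/315, 0, …
Sym-product of L_f,L_g gives L₀ (≤ ord 2).
L = 25 - 6·Dx + Dx^2  (order 2).
h: a_k = 1, 3, -7/2, -39/2, -527/24, -79/40, 11753/720, 25481/1680, 164833/40320, -34151/13440, …
ICs: h(0) = 1, h′(0) = 3.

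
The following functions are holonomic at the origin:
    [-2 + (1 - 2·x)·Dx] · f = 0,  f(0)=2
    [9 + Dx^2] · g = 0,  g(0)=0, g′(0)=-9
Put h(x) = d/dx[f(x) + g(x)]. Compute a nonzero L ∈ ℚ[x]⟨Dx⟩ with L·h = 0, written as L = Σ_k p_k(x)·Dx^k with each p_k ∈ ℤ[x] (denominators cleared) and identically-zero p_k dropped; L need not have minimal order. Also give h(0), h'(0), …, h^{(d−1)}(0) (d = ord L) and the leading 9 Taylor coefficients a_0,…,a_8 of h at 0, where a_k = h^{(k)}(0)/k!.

L = (684 - 432·x + 432·x^2) + (-99 + 306·x - 324·x^2 + 216·x^3)·Dx + (76 - 48·x + 48·x^2)·Dx^2 + (-11 + 34·x - 36·x^2 + 24·x^3)·Dx^3  (order 3).
h: a_k = -5, 16, 177/2, 128, 2317/8, 768, 144089/80, 4096, 41281119/4480, …
ICs: h(0) = -5, h′(0) = 16, h′′(0) = 177.

f: a_k = 2, 4, 8, 16, 32, 64, 128, 256, 512, …
g: a_k = 0, -9, 0, 27/2, 0, -243/40, 0, 729/560, 0, …
Sum ⇒ L₀ = lclm(L_f,L_g) in ℚ(x)⟨Dx⟩.
h=h₀': d/dx-closure on L₀ ⇒ L.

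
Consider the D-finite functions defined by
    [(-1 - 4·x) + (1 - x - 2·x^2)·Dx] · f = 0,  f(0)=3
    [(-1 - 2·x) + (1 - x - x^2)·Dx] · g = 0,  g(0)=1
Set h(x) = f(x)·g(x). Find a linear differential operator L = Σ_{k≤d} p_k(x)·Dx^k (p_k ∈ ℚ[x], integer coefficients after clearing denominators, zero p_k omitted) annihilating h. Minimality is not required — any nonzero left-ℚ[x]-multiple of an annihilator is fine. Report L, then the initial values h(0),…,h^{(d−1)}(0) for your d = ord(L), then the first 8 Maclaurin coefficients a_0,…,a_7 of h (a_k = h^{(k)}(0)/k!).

L = (-2 - 4·x + 9·x^2 + 8·x^3) + (1 - 2·x - 2·x^2 + 3·x^3 + 2·x^4)·Dx  (order 1).
h: a_k = 3, 6, 18, 39, 90, 192, 411, 858, …
ICs: h(0) = 3.

f: a_k = 3, 3, 9, 15, 33, 63, 129, 255, …
g: a_k = 1, 1, 2, 3, 5, 8, 13, 21, …
L₀ := L_f ⊗_s L_g (sym. prod.), ord ≤ 1.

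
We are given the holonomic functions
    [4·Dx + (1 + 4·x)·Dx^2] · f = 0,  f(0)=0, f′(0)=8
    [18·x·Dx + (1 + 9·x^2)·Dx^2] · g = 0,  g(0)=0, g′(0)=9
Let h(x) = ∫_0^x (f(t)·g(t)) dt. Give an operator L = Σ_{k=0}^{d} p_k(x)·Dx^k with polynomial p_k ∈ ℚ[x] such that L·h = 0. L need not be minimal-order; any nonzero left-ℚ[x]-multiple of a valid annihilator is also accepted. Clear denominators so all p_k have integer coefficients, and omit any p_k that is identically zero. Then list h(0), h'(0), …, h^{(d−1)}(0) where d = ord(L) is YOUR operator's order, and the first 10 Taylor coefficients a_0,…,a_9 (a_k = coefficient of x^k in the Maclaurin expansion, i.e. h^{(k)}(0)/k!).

f: a_k = 0, 8, -16, 128/3, -128, 2048/5, -4096/3, 32768/7, -16384, 524288/9, …
g: a_k = 0, 9, 0, -27, 0, 729/5, 0, -6561/7, 0, 6561, …
f·g: L₀ = L_f ⊗_s L_g, ord ≤ 2·2.
h=∫₀ˣh₀: take L = L₀·Dx.
L = (2448 + 17280·x + 76464·x^2 + 518400·x^3 + 1399680·x^4 + 2426112·x^5 + 1679616·x^7)·Dx^2 + (452 + 10800·x + 98028·x^2 + 491184·x^3 + 1840320·x^4 + 4339008·x^5 + 6531840·x^6 + 1259712·x^7 + 5878656·x^8)·Dx^3 + (136 + 1912·x + 18576·x^2 + 103608·x^3 + 389448·x^4 + 1100304·x^5 + 2239488·x^6 + 3277584·x^7 + 1259712·x^8 + 3359232·x^9)·Dx^4 + (13 + 176·x + 1234·x^2 + 6048·x^3 + 22833·x^4 + 68688·x^5 + 154224·x^6 + 279936·x^7 + 399492·x^8 + 209952·x^9 + 419904·x^10)·Dx^5  (order 5).
h: a_k = 0, 0, 0, 24, -36, 168/5, -120, 18504/35, -6978/5, 16552/5, …
ICs: h(0) = 0, h′(0) = 0, h′′(0) = 0, h′′′(0) = 144, h′′′′(0) = -864.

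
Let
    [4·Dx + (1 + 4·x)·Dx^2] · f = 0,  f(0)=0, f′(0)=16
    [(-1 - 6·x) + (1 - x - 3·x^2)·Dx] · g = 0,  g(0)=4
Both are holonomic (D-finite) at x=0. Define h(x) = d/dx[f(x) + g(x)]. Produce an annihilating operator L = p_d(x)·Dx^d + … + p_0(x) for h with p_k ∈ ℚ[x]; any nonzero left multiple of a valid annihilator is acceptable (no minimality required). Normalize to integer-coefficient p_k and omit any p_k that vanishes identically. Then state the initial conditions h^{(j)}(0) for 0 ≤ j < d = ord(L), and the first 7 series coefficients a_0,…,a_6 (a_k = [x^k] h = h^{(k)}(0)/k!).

L = (-212 - 1072·x - 3144·x^2 - 2160·x^3 - 2592·x^4) + (-5 - 248·x - 1922·x^2 - 4308·x^3 - 4464·x^4 - 4320·x^5)·Dx + (6 + 53·x + 108·x^2 - 110·x^3 - 519·x^4 - 1044·x^5 - 864·x^6)·Dx^2  (order 2).
h: a_k = 20, -32, 340, -720, 4896, -14056, 71612, …
ICs: h(0) = 20, h′(0) = -32.

f: a_k = 0, 16, -32, 256/3, -256, 4096/5, -8192/3, …
g: a_k = 4, 4, 16, 28, 76, 160, 388, …
Sum ⇒ L₀ = lclm(L_f,L_g) in ℚ(x)⟨Dx⟩.
h₀' ⇒ L via d/dx closure of L₀.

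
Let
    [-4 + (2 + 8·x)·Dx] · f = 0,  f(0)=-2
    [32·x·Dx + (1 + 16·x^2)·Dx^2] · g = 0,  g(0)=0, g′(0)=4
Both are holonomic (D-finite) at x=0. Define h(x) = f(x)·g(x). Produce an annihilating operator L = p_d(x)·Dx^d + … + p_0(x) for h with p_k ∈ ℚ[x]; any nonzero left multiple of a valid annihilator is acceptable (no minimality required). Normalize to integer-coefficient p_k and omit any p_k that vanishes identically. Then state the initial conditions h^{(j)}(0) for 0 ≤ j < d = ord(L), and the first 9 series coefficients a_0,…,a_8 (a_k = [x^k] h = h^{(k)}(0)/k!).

L = (12 - 64·x - 64·x^2) + (-4 + 16·x + 192·x^2 + 256·x^3)·Dx + (1 + 8·x + 32·x^2 + 128·x^3 + 256·x^4)·Dx^2  (order 2).
h: a_k = 0, -8, -16, 176/3, 160/3, -6224/15, -13088/15, 603296/105, 714688/105, …
ICs: h(0) = 0, h′(0) = -8.

f: a_k = -2, -4, 4, -8, 20, -56, 168, -528, 1716, …
g: a_k = 0, 4, 0, -64/3, 0, 1024/5, 0, -16384/7, 0, …
Product ⇒ symmetric product L₀, ord ≤ 2.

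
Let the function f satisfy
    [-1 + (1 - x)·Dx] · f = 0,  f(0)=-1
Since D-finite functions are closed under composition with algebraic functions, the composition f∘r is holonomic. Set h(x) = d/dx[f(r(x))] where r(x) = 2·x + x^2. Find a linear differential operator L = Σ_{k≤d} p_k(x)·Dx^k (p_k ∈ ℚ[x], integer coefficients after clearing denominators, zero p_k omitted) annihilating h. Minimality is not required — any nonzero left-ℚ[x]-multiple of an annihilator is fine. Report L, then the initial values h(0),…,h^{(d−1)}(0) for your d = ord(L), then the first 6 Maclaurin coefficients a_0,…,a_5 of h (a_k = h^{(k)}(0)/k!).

f: a_k = -1, -1, -1, -1, -1, -1, …
h₀=f(r): pull back L_f along r ⇒ L₀.
Differentiate: ansatz ord ≤ ord L₀ ⇒ L.
L = (5 + 6·x + 3·x^2) + (-1 + x + 3·x^2 + x^3)·Dx  (order 1).
h: a_k = -2, -10, -36, -116, -350, -1014, …
ICs: h(0) = -2.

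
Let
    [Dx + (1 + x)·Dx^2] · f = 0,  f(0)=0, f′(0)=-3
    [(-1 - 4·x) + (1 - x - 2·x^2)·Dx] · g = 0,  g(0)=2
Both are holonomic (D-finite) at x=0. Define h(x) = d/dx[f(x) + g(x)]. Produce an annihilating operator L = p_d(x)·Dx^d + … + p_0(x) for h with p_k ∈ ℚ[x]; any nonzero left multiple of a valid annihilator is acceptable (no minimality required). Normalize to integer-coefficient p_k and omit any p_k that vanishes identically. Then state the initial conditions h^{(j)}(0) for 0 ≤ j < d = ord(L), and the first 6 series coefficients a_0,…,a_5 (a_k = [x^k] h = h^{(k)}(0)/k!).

L = (-42 - 144·x - 144·x^2 - 96·x^3) + (-28 - 172·x - 312·x^2 - 328·x^3 - 160·x^4)·Dx + (7 + 14·x - 5·x^2 - 56·x^3 - 76·x^4 - 32·x^5)·Dx^2  (order 2).
h: a_k = -1, 15, 27, 91, 207, 519, …
ICs: h(0) = -1, h′(0) = 15.

f: a_k = 0, -3, 3/2, -1, 3/4, -3/5, …
g: a_k = 2, 2, 6, 10, 22, 42, …
Weyl lclm of L_f,L_g ⇒ L₀ (ord ≤ 3).
h₀' ⇒ L via d/dx closure of L₀.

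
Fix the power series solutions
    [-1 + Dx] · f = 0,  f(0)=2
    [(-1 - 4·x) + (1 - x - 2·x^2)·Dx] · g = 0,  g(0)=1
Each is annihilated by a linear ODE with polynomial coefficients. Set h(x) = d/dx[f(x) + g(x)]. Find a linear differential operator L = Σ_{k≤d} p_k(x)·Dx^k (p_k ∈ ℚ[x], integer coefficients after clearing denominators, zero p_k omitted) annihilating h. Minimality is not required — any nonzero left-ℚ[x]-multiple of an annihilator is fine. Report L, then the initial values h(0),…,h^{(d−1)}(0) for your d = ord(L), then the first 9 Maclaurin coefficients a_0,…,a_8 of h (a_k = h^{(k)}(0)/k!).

f: a_k = 2, 2, 1, 1/3, 1/12, 1/60, 1/360, 1/2520, 1/20160, …
g: a_k = 1, 1, 3, 5, 11, 21, 43, 85, 171, …
L₀ := lclm(L_f,L_g); ord L₀ ≤ 1+1.
Differentiate: ansatz ord ≤ ord L₀ ⇒ L.
L = (24 + 138·x + 144·x^2 + 240·x^3 + 48·x^4) + (-29 - 142·x - 155·x^2 - 200·x^3 + 20·x^4 + 16·x^5)·Dx + (5 + 4·x + 11·x^2 - 40·x^3 - 68·x^4 - 16·x^5)·Dx^2  (order 2).
h: a_k = 3, 8, 16, 133/3, 1261/12, 15481/60, 214201/360, 3447361/2520, 61871041/20160, …
ICs: h(0) = 3, h′(0) = 8.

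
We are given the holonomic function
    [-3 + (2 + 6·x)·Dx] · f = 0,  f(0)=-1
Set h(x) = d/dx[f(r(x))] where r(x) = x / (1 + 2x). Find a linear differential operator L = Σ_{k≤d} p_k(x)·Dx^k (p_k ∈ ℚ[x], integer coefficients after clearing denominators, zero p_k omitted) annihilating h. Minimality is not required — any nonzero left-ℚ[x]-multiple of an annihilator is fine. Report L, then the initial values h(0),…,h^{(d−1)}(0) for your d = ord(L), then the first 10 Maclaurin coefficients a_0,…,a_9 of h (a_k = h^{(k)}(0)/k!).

f: a_k = -1, -3/2, 9/8, -27/16, 405/128, -1701/256, 15309/1024, -72171/2048, 2814669/32768, -14073345/65536, …
Change of var in L_f (x↦r) gives L₀.
Differentiate: ansatz ord ≤ ord L₀ ⇒ L.
L = (-11 - 40·x) + (-2 - 14·x - 20·x^2)·Dx  (order 1).
h: a_k = -3/2, 33/4, -585/16, 4965/32, -169545/256, 1477503/512, -26328981/2048, 239121645/4096, -17638985385/65536, 164547207195/131072, …
ICs: h(0) = -3/2.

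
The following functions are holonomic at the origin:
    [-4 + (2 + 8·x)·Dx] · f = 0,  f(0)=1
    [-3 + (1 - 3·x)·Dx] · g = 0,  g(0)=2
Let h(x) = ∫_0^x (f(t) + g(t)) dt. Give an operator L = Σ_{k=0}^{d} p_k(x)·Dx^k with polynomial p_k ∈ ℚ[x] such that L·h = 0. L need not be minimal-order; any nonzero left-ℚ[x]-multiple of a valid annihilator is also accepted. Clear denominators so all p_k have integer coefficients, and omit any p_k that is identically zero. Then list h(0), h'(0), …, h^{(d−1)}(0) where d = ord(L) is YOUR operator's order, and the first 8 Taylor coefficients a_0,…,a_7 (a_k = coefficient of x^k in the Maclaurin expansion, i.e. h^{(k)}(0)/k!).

L = (48 + 108·x)·Dx + (-22 - 120·x - 324·x^2)·Dx^2 + (1 + 19·x + 6·x^2 - 216·x^3)·Dx^3  (order 3).
h: a_k = 0, 3, 4, 16/3, 29/2, 152/5, 257/3, 1374/7, …
ICs: h(0) = 0, h′(0) = 3, h′′(0) = 8.

f: a_k = 1, 2, -2, 4, -10, 28, -84, 264, …
g: a_k = 2, 6, 18, 54, 162, 486, 1458, 4374, …
L₀ := lclm(L_f,L_g); ord L₀ ≤ 1+1.
h=∫₀ˣh₀: take L = L₀·Dx.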